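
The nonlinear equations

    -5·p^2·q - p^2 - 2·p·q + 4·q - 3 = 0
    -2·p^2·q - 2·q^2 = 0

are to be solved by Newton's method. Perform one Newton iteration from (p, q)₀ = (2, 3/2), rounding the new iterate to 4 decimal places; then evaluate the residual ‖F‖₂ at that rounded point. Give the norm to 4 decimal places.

12.3879

At (2, 3/2): F = (-37.0000, -16.5000).
Jacobian J = [[-10·p·q - 2·p - 2·q, -5·p^2 - 2·p + 4], [-4·p·q, -2·p^2 - 4·q]].
At the point, J = [[-37.0000, -20.0000], [-12.0000, -14.0000]] (det J = 278.0000).
Solving J·Δ = −F gives Δ = (-0.6763, -0.5989).
Then the next iterate is (p, q)₁ = (1.3237, 0.9011).
Re-evaluating at (1.3237, 0.9011): F = (-11.427808, -4.781744), so ‖F‖₂ = 12.3879.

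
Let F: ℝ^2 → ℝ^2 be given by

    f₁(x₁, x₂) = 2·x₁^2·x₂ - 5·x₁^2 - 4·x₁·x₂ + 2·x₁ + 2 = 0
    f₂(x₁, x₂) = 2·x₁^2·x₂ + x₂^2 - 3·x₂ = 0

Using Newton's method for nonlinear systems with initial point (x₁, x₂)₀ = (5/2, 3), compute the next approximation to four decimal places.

At (5/2, 3): F = (-16.7500, 37.5000).
Jacobian J = [[4·x₁·x₂ - 10·x₁ - 4·x₂ + 2, 2·x₁^2 - 4·x₁], [4·x₁·x₂, 2·x₁^2 + 2·x₂ - 3]].
At the point, J = [[-5.0000, 2.5000], [30.0000, 15.5000]] (det J = -152.5000).
Solving J·Δ = −F gives Δ = (-2.3172, 2.0656).
Then the next iterate is (x₁, x₂)₁ = (0.1828, 5.0656).

(0.1828, 5.0656)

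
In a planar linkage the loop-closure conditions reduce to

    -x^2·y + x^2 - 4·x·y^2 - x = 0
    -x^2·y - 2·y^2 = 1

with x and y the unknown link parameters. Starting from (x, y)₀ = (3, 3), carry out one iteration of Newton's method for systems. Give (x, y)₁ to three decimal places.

At (3, 3): F = (-129.000, -46.000).
Jacobian J = [[-2·x·y + 2·x - 4·y^2 - 1, -x^2 - 8·x·y], [-2·x·y, -x^2 - 4·y]].
At the point, J = [[-49.000, -81.000], [-18.000, -21.000]] (det J = -429.000).
Solving J·Δ = −F gives Δ = (-2.371, -0.159).
Then the next iterate is (x, y)₁ = (0.629, 2.841).

(0.629, 2.841)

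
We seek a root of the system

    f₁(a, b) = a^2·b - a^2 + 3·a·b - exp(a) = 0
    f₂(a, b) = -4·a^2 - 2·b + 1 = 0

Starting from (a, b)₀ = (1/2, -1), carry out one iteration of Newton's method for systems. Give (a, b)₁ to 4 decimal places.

At (1/2, -1): F = (-3.648721, 2.0000).
Jacobian J = [[2·a·b - 2·a + 3·b - exp(a), a^2 + 3·a], [-8·a, -2]].
At the point, J = [[-6.648721, 1.7500], [-4.0000, -2.0000]] (det J = 20.297443).
Solving J·Δ = −F gives Δ = (-0.1871, 1.3742).
Then the next iterate is (a, b)₁ = (0.3129, 0.3742).

(0.3129, 0.3742)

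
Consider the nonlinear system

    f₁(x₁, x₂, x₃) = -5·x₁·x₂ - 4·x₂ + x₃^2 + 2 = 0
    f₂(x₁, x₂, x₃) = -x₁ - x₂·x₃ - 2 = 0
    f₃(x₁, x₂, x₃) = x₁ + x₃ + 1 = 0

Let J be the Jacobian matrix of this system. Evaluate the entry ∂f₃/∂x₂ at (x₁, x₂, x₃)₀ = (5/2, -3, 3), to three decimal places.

0.000

∂f₃/∂x₂ = 0.
At (5/2, -3, 3) this is 0.000.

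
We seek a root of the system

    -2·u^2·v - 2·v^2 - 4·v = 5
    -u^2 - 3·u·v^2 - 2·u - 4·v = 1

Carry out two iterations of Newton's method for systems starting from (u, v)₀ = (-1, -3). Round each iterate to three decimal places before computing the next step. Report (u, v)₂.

(-0.827, -0.416)

At (-1, -3): F = (-5.000, 39.000).
Jacobian J = [[-4·u·v, -2·u^2 - 4·v - 4], [-2·u - 3·v^2 - 2, -6·u·v - 4]].
At the point, J = [[-12.000, 6.000], [-27.000, -22.000]] (det J = 426.000).
Solving J·Δ = −F gives Δ = (0.291, 1.415).
Then the next iterate is (u, v)₁ = (-0.709, -1.585).
Round to (-0.709, -1.585) and repeat: F = (-2.09095, 11.59882), J = [[-4.49506, 1.33464], [-8.11867, -10.74259]].
Δ = (-0.118, 1.169), so (u, v)₂ = (-0.827, -0.416).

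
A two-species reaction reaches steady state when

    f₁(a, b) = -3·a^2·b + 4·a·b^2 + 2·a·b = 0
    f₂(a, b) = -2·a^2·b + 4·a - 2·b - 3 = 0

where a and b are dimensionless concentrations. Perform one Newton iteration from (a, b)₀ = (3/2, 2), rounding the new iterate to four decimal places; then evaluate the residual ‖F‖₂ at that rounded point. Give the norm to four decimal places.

6.1398

At (3/2, 2): F = (16.5000, -10.0000).
Jacobian J = [[-6·a·b + 4·b^2 + 2·b, -3·a^2 + 8·a·b + 2·a], [-4·a·b + 4, -2·a^2 - 2]].
At the point, J = [[2.0000, 20.2500], [-8.0000, -6.5000]] (det J = 149.0000).
Solving J·Δ = −F gives Δ = (-0.6393, -0.7517).
Then the next iterate is (a, b)₁ = (0.8607, 1.2483).
Re-evaluating at (0.8607, 1.2483): F = (4.739338, -3.903292), so ‖F‖₂ = 6.1398.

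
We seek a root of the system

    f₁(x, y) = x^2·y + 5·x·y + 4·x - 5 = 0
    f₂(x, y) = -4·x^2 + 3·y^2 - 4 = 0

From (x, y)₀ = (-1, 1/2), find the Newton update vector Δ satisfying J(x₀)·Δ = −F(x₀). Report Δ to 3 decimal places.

At (-1, 1/2): F = (-11.000, -7.250).
Jacobian J = [[2·x·y + 5·y + 4, x^2 + 5·x], [-8·x, 6·y]].
At the point, J = [[5.500, -4.000], [8.000, 3.000]] (det J = 48.500).
Solving J·Δ = −F gives Δ = (1.278, -0.992).

(1.278, -0.992)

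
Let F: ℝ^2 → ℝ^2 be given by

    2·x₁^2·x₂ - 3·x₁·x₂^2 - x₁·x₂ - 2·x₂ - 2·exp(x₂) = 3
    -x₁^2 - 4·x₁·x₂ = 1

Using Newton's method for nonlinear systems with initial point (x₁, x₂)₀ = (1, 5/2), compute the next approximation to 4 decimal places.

(0.3402, 1.4795)

At (1, 5/2): F = (-48.614988, -12.0000).
Jacobian J = [[4·x₁·x₂ - 3·x₂^2 - x₂, 2·x₁^2 - 6·x₁·x₂ - x₁ - 2·exp(x₂) - 2], [-2·x₁ - 4·x₂, -4·x₁]].
At the point, J = [[-11.2500, -40.364988], [-12.0000, -4.0000]] (det J = -439.379855).
Solving J·Δ = −F gives Δ = (-0.6598, -1.0205).
Then the next iterate is (x₁, x₂)₁ = (0.3402, 1.4795).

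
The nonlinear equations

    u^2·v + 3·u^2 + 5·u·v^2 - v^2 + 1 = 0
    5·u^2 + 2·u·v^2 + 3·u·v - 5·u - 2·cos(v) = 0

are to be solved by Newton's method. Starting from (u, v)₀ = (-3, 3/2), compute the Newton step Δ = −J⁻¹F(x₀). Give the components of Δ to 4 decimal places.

(1.8446, -0.6039)

At (-3, 3/2): F = (5.5000, 32.858526).
Jacobian J = [[2·u·v + 6·u + 5·v^2, u^2 + 10·u·v - 2·v], [10·u + 2·v^2 + 3·v - 5, 4·u·v + 3·u + 2·sin(v)]].
At the point, J = [[-15.7500, -39.0000], [-26.0000, -25.005010]] (det J = -620.171092).
Solving J·Δ = −F gives Δ = (1.8446, -0.6039).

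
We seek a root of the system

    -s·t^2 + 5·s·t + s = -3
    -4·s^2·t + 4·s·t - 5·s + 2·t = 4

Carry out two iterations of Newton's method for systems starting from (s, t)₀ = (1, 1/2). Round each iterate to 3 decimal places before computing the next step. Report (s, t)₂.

(-0.629, 1.643)

At (1, 1/2): F = (6.250, -8.000).
Jacobian J = [[-t^2 + 5·t + 1, -2·s·t + 5·s], [-8·s·t + 4·t - 5, -4·s^2 + 4·s + 2]].
At the point, J = [[3.250, 4.000], [-7.000, 2.000]] (det J = 34.500).
Solving J·Δ = −F gives Δ = (-1.290, -0.514).
Then the next iterate is (s, t)₁ = (-0.290, -0.014).
Round to (-0.290, -0.014) and repeat: F = (2.73036, -2.55705), J = [[0.92980, -1.45812], [-5.08848, 0.50360]].
Δ = (-0.339, 1.657), so (s, t)₂ = (-0.629, 1.643).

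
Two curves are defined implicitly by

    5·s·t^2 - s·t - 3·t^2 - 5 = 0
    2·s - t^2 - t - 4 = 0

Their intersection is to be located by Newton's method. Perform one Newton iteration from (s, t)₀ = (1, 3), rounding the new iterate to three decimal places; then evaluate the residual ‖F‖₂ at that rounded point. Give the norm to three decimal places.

4.471

At (1, 3): F = (10.000, -14.000).
Jacobian J = [[5·t^2 - t, 10·s·t - s - 6·t], [2, -2·t - 1]].
At the point, J = [[42.000, 11.000], [2.000, -7.000]] (det J = -316.000).
Solving J·Δ = −F gives Δ = (0.266, -1.924).
Then the next iterate is (s, t)₁ = (1.266, 1.076).
Re-evaluating at (1.266, 1.076): F = (-2.50682, -3.70178), so ‖F‖₂ = 4.471.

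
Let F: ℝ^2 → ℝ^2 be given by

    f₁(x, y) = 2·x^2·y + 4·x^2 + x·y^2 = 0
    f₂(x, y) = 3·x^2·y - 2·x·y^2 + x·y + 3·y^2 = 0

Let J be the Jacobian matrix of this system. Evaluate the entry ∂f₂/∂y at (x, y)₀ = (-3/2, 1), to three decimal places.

∂f₂/∂y = 3·x^2 - 4·x·y + x + 6·y.
At (-3/2, 1) this is 17.250.

17.250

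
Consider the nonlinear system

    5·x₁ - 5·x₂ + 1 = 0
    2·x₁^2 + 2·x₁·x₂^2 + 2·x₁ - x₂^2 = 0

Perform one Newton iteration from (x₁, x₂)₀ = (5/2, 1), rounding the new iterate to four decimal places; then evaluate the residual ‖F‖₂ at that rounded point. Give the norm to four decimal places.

At (5/2, 1): F = (8.5000, 21.5000).
Jacobian J = [[5, -5], [4·x₁ + 2·x₂^2 + 2, 4·x₁·x₂ - 2·x₂]].
At the point, J = [[5.0000, -5.0000], [14.0000, 8.0000]] (det J = 110.0000).
Solving J·Δ = −F gives Δ = (-1.5955, 0.1045).
Then the next iterate is (x₁, x₂)₁ = (0.9045, 1.1045).
Re-evaluating at (0.9045, 1.1045): F = (0.0000, 4.432156), so ‖F‖₂ = 4.4322.

4.4322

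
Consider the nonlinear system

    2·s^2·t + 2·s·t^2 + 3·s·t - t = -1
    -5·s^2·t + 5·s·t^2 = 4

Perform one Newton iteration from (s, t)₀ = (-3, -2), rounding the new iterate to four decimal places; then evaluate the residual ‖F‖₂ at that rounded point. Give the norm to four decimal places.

12.8824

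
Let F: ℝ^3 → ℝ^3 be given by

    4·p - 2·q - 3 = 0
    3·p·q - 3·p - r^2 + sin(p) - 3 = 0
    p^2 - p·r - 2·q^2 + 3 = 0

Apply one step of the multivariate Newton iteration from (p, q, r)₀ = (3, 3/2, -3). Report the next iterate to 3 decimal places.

At (3, 3/2, -3): F = (6.000, -7.35888, 16.500).
Jacobian J = [[4, -2, 0], [3·q + cos(p) - 3, 3·p, -2·r], [2·p - r, -4·q, -p]].
At the point, J = [[4.000, -2.000, 0.000], [0.51001, 9.000, 6.000], [9.000, -6.000, -3.000]] (det J = -75.06005).
Solving J·Δ = −F gives Δ = (-1.330, 0.340, 0.830).
Then the next iterate is (p, q, r)₁ = (1.670, 1.840, -2.170).

(1.670, 1.840, -2.170)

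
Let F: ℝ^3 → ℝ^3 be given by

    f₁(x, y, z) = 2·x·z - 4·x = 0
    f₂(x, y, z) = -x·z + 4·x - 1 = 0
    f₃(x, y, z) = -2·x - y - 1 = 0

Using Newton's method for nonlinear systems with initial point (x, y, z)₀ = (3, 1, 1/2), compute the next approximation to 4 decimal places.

At (3, 1, 1/2): F = (-9.0000, 9.5000, -8.0000).
Jacobian J = [[2·z - 4, 0, 2·x], [-z + 4, 0, -x], [-2, -1, 0]].
At the point, J = [[-3.0000, 0.0000, 6.0000], [3.5000, 0.0000, -3.0000], [-2.0000, -1.0000, 0.0000]] (det J = -12.0000).
Solving J·Δ = −F gives Δ = (-2.5000, -3.0000, 0.2500).
Then the next iterate is (x, y, z)₁ = (0.5000, -2.0000, 0.7500).

(0.5000, -2.0000, 0.7500)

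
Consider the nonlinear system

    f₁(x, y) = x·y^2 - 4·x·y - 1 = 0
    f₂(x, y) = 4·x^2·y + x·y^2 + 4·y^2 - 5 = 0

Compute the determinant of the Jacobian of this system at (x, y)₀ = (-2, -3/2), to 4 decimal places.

-285.0000

J = [[y^2 - 4·y, 2·x·y - 4·x], [8·x·y + y^2, 4·x^2 + 2·x·y + 8·y]].
At the point, J = [[8.2500, 14.0000], [26.2500, 10.0000]].
det J = -285.0000.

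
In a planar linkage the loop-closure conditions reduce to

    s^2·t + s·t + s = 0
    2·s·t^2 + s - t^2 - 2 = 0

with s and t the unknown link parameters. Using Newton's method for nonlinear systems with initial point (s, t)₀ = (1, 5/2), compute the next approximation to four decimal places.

At (1, 5/2): F = (6.0000, 5.2500).
Jacobian J = [[2·s·t + t + 1, s^2 + s], [2·t^2 + 1, 4·s·t - 2·t]].
At the point, J = [[8.5000, 2.0000], [13.5000, 5.0000]] (det J = 15.5000).
Solving J·Δ = −F gives Δ = (-1.2581, 2.3468).
Then the next iterate is (s, t)₁ = (-0.2581, 4.8468).

(-0.2581, 4.8468)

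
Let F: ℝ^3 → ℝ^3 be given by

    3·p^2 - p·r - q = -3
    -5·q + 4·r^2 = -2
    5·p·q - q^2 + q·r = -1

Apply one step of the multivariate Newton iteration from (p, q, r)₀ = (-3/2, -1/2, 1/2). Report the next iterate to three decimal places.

(-0.524, -0.123, -0.404)

At (-3/2, -1/2, 1/2): F = (11.000, 5.500, 4.250).
Jacobian J = [[6·p - r, -1, -p], [0, -5, 8·r], [5·q, 5·p - 2·q + r, q]].
At the point, J = [[-9.500, -1.000, 1.500], [0.000, -5.000, 4.000], [-2.500, -6.000, -0.500]] (det J = -260.500).
Solving J·Δ = −F gives Δ = (0.976, 0.377, -0.904).
Then the next iterate is (p, q, r)₁ = (-0.524, -0.123, -0.404).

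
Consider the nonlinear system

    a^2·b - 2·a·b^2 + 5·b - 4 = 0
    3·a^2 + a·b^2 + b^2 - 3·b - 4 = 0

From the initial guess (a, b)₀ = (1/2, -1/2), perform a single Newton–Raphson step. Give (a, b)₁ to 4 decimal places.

(3.0000, 1.0000)

At (1/2, -1/2): F = (-6.8750, -1.3750).
Jacobian J = [[2·a·b - 2·b^2, a^2 - 4·a·b + 5], [6·a + b^2, 2·a·b + 2·b - 3]].
At the point, J = [[-1.0000, 6.2500], [3.2500, -4.5000]] (det J = -15.8125).
Solving J·Δ = −F gives Δ = (2.5000, 1.5000).
Then the next iterate is (a, b)₁ = (3.0000, 1.0000).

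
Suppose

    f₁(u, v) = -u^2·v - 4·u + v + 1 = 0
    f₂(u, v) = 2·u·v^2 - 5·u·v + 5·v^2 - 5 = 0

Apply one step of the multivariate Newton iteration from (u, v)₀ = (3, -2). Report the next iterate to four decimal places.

At (3, -2): F = (5.0000, 69.0000).
Jacobian J = [[-2·u·v - 4, -u^2 + 1], [2·v^2 - 5·v, 4·u·v - 5·u + 10·v]].
At the point, J = [[8.0000, -8.0000], [18.0000, -59.0000]] (det J = -328.0000).
Solving J·Δ = −F gives Δ = (0.7835, 1.4085).
Then the next iterate is (u, v)₁ = (3.7835, -0.5915).

(3.7835, -0.5915)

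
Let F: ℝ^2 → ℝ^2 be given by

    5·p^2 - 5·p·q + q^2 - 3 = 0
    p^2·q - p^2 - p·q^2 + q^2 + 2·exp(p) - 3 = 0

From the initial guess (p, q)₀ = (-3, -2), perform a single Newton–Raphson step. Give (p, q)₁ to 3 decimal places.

(-0.290, 1.472)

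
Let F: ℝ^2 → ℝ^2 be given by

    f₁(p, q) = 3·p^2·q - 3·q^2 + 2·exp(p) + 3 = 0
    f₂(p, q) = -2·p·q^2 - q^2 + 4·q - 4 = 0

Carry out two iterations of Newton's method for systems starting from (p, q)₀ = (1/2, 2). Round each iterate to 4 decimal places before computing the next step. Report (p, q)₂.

At (1/2, 2): F = (-4.202557, -4.0000).
Jacobian J = [[6·p·q + 2·exp(p), 3·p^2 - 6·q], [-2·q^2, -4·p·q - 2·q + 4]].
At the point, J = [[9.297443, -11.2500], [-8.0000, -4.0000]] (det J = -127.189770).
Solving J·Δ = −F gives Δ = (-0.2216, -0.5567).
Then the next iterate is (p, q)₁ = (0.2784, 1.4433).
Round to (0.2784, 1.4433) and repeat: F = (-0.271720, -1.469793), J = [[5.052917, -8.427280], [-4.166230, -0.493859]].
Δ = (-0.3258, -0.2276), so (p, q)₂ = (-0.0474, 1.2157).

(-0.0474, 1.2157)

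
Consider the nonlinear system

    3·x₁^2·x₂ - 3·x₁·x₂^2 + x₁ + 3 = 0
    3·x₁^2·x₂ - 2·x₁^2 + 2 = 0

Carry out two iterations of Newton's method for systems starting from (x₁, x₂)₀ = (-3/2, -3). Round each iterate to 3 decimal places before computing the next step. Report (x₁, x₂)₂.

At (-3/2, -3): F = (21.750, -22.750).
Jacobian J = [[6·x₁·x₂ - 3·x₂^2 + 1, 3·x₁^2 - 6·x₁·x₂], [6·x₁·x₂ - 4·x₁, 3·x₁^2]].
At the point, J = [[1.000, -20.250], [33.000, 6.750]] (det J = 675.000).
Solving J·Δ = −F gives Δ = (0.465, 1.097).
Then the next iterate is (x₁, x₂)₁ = (-1.035, -1.903).
Round to (-1.035, -1.903) and repeat: F = (7.09385, -6.25807), J = [[1.95340, -8.60395], [15.95763, 3.21367]].
Δ = (0.216, 0.874), so (x₁, x₂)₂ = (-0.819, -1.029).

(-0.819, -1.029)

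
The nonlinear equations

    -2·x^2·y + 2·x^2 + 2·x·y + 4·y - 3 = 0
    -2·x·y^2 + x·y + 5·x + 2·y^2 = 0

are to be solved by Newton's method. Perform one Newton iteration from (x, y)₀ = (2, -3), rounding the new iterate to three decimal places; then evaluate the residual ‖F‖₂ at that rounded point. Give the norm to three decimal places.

3.153

At (2, -3): F = (5.000, -14.000).
Jacobian J = [[-4·x·y + 4·x + 2·y, -2·x^2 + 2·x + 4], [-2·y^2 + y + 5, -4·x·y + x + 4·y]].
At the point, J = [[26.000, 0.000], [-16.000, 14.000]] (det J = 364.000).
Solving J·Δ = −F gives Δ = (-0.192, 0.780).
Then the next iterate is (x, y)₁ = (1.808, -2.220).
Re-evaluating at (1.808, -2.220): F = (1.14396, -2.93805), so ‖F‖₂ = 3.153.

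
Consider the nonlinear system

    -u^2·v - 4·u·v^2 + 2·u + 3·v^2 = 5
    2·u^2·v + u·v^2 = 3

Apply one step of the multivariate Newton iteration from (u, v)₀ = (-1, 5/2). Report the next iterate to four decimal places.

(-1.2300, 1.3709)

At (-1, 5/2): F = (34.2500, -4.2500).
Jacobian J = [[-2·u·v - 4·v^2 + 2, -u^2 - 8·u·v + 6·v], [4·u·v + v^2, 2·u^2 + 2·u·v]].
At the point, J = [[-18.0000, 34.0000], [-3.7500, -3.0000]] (det J = 181.5000).
Solving J·Δ = −F gives Δ = (-0.2300, -1.1291).
Then the next iterate is (u, v)₁ = (-1.2300, 1.3709).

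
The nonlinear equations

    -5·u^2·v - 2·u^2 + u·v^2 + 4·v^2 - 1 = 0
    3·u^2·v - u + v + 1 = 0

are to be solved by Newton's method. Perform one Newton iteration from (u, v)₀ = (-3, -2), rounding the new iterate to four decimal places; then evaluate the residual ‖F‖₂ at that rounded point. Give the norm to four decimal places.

At (-3, -2): F = (75.0000, -52.0000).
Jacobian J = [[-10·u·v - 4·u + v^2, -5·u^2 + 2·u·v + 8·v], [6·u·v - 1, 3·u^2 + 1]].
At the point, J = [[-44.0000, -49.0000], [35.0000, 28.0000]] (det J = 483.0000).
Solving J·Δ = −F gives Δ = (0.9275, 0.6977).
Then the next iterate is (u, v)₁ = (-2.0725, -1.3023).
Re-evaluating at (-2.0725, -1.3023): F = (21.647060, -15.010937), so ‖F‖₂ = 26.3424.

26.3424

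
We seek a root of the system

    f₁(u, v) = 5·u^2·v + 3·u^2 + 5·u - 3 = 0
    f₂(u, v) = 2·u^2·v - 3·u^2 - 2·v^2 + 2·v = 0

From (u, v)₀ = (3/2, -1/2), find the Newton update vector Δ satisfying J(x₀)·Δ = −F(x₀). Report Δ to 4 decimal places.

(-0.8722, 0.0039)

At (3/2, -1/2): F = (5.6250, -10.5000).
Jacobian J = [[10·u·v + 6·u + 5, 5·u^2], [4·u·v - 6·u, 2·u^2 - 4·v + 2]].
At the point, J = [[6.5000, 11.2500], [-12.0000, 8.5000]] (det J = 190.2500).
Solving J·Δ = −F gives Δ = (-0.8722, 0.0039).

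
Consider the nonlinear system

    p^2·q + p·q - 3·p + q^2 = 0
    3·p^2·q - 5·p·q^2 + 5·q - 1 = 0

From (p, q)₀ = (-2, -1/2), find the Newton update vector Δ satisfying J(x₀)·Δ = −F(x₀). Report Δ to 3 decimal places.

At (-2, -1/2): F = (5.250, -7.000).
Jacobian J = [[2·p·q + q - 3, p^2 + p + 2·q], [6·p·q - 5·q^2, 3·p^2 - 10·p·q + 5]].
At the point, J = [[-1.500, 1.000], [4.750, 7.000]] (det J = -15.250).
Solving J·Δ = −F gives Δ = (2.869, -0.947).

(2.869, -0.947)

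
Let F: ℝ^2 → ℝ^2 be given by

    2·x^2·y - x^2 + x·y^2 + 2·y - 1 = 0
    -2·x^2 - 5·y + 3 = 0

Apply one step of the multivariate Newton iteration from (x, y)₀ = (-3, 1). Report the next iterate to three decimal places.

(-1.287, 1.112)

At (-3, 1): F = (7.000, -20.000).
Jacobian J = [[4·x·y - 2·x + y^2, 2·x^2 + 2·x·y + 2], [-4·x, -5]].
At the point, J = [[-5.000, 14.000], [12.000, -5.000]] (det J = -143.000).
Solving J·Δ = −F gives Δ = (1.713, 0.112).
Then the next iterate is (x, y)₁ = (-1.287, 1.112).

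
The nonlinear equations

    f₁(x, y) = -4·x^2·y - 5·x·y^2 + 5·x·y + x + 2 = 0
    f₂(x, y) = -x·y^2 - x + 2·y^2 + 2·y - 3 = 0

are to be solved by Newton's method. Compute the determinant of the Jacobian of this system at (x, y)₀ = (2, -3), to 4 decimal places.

J = [[-8·x·y - 5·y^2 + 5·y + 1, -4·x^2 - 10·x·y + 5·x], [-y^2 - 1, -2·x·y + 4·y + 2]].
At the point, J = [[-11.0000, 54.0000], [-10.0000, 2.0000]].
det J = 518.0000.

518.0000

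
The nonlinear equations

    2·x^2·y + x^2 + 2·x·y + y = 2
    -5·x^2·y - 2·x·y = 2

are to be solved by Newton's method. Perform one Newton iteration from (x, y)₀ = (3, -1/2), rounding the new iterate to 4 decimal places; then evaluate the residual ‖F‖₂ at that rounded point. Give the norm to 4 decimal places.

6.7232

At (3, -1/2): F = (-5.5000, 23.5000).
Jacobian J = [[4·x·y + 2·x + 2·y, 2·x^2 + 2·x + 1], [-10·x·y - 2·y, -5·x^2 - 2·x]].
At the point, J = [[-1.0000, 25.0000], [16.0000, -51.0000]] (det J = -349.0000).
Solving J·Δ = −F gives Δ = (-0.8797, 0.1848).
Then the next iterate is (x, y)₁ = (2.1203, -0.3152).
Re-evaluating at (2.1203, -0.3152): F = (-1.990237, 6.421816), so ‖F‖₂ = 6.7232.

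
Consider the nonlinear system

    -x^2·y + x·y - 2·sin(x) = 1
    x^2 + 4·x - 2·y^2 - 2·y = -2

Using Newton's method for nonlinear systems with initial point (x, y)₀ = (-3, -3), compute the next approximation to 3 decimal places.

At (-3, -3): F = (35.28224, -13.000).
Jacobian J = [[-2·x·y + y - 2·cos(x), -x^2 + x], [2·x + 4, -4·y - 2]].
At the point, J = [[-19.02002, -12.000], [-2.000, 10.000]] (det J = -214.20015).
Solving J·Δ = −F gives Δ = (0.919, 1.484).
Then the next iterate is (x, y)₁ = (-2.081, -1.516).

(-2.081, -1.516)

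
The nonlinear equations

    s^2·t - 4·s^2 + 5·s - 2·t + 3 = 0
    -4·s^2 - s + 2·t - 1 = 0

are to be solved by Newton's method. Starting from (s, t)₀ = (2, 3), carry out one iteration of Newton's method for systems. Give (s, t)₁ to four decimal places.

At (2, 3): F = (3.0000, -13.0000).
Jacobian J = [[2·s·t - 8·s + 5, s^2 - 2], [-8·s - 1, 2]].
At the point, J = [[1.0000, 2.0000], [-17.0000, 2.0000]] (det J = 36.0000).
Solving J·Δ = −F gives Δ = (-0.8889, -1.0556).
Then the next iterate is (s, t)₁ = (1.1111, 1.9444).

(1.1111, 1.9444)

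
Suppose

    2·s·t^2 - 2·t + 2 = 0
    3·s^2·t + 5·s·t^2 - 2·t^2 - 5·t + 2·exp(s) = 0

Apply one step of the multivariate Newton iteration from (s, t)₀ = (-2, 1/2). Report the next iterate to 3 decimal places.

(-1.843, 0.513)

At (-2, 1/2): F = (0.000, 0.77067).
Jacobian J = [[2·t^2, 4·s·t - 2], [6·s·t + 5·t^2 + 2·exp(s), 3·s^2 + 10·s·t - 4·t - 5]].
At the point, J = [[0.500, -6.000], [-4.47933, -5.000]] (det J = -29.37598).
Solving J·Δ = −F gives Δ = (0.157, 0.013).
Then the next iterate is (s, t)₁ = (-1.843, 0.513).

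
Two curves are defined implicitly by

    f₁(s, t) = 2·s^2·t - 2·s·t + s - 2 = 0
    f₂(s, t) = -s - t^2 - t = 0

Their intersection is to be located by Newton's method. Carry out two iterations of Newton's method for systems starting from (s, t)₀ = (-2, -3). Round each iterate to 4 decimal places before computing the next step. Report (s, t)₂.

At (-2, -3): F = (-40.0000, -4.0000).
Jacobian J = [[4·s·t - 2·t + 1, 2·s^2 - 2·s], [-1, -2·t - 1]].
At the point, J = [[31.0000, 12.0000], [-1.0000, 5.0000]] (det J = 167.0000).
Solving J·Δ = −F gives Δ = (0.9102, 0.9820).
Then the next iterate is (s, t)₁ = (-1.0898, -2.0180).
Round to (-1.0898, -2.0180) and repeat: F = (-12.281645, -0.964524), J = [[13.832866, 4.554928], [-1.0000, 3.0360]].
Δ = (0.7066, 0.5504), so (s, t)₂ = (-0.3832, -1.4676).

(-0.3832, -1.4676)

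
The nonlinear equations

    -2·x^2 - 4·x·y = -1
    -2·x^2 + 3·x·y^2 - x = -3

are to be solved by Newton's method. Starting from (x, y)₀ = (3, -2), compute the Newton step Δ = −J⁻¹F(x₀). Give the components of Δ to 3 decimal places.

At (3, -2): F = (7.000, 18.000).
Jacobian J = [[-4·x - 4·y, -4·x], [-4·x + 3·y^2 - 1, 6·x·y]].
At the point, J = [[-4.000, -12.000], [-1.000, -36.000]] (det J = 132.000).
Solving J·Δ = −F gives Δ = (0.273, 0.492).

(0.273, 0.492)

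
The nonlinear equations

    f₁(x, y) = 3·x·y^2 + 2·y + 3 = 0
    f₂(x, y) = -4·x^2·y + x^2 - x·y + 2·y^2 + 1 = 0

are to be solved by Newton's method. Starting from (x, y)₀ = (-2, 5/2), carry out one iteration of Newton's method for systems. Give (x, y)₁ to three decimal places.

At (-2, 5/2): F = (-29.500, -17.500).
Jacobian J = [[3·y^2, 6·x·y + 2], [-8·x·y + 2·x - y, -4·x^2 - x + 4·y]].
At the point, J = [[18.750, -28.000], [33.500, -4.000]] (det J = 863.000).
Solving J·Δ = −F gives Δ = (0.431, -0.765).
Then the next iterate is (x, y)₁ = (-1.569, 1.735).

(-1.569, 1.735)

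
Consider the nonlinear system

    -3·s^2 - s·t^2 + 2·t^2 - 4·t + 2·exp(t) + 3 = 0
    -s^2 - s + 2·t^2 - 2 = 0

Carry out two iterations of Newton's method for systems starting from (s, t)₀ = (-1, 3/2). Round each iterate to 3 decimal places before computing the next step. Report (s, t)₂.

At (-1, 3/2): F = (9.71338, 2.500).
Jacobian J = [[-6·s - t^2, -2·s·t + 4·t + 2·exp(t) - 4], [-2·s - 1, 4·t]].
At the point, J = [[3.750, 13.96338], [1.000, 6.000]] (det J = 8.53662).
Solving J·Δ = −F gives Δ = (-2.738, 0.040).
Then the next iterate is (s, t)₁ = (-3.738, 1.540).
Round to (-3.738, 1.540) and repeat: F = (-22.14051, -7.49144), J = [[20.05640, 23.00222], [6.476, 6.160]].
Δ = (1.414, -0.270), so (s, t)₂ = (-2.324, 1.270).

(-2.324, 1.270)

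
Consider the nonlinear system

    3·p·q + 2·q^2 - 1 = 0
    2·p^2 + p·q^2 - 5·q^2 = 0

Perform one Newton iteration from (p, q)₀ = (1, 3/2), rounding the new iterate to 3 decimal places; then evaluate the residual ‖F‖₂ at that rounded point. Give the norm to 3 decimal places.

2.316

At (1, 3/2): F = (8.000, -7.000).
Jacobian J = [[3·q, 3·p + 4·q], [4·p + q^2, 2·p·q - 10·q]].
At the point, J = [[4.500, 9.000], [6.250, -12.000]] (det J = -110.250).
Solving J·Δ = −F gives Δ = (-0.299, -0.739).
Then the next iterate is (p, q)₁ = (0.701, 0.761).
Re-evaluating at (0.701, 0.761): F = (1.75862, -1.50684), so ‖F‖₂ = 2.316.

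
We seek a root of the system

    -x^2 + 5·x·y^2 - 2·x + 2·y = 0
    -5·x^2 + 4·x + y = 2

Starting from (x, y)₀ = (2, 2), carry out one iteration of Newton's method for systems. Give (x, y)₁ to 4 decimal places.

At (2, 2): F = (36.0000, -12.0000).
Jacobian J = [[-2·x + 5·y^2 - 2, 10·x·y + 2], [-10·x + 4, 1]].
At the point, J = [[14.0000, 42.0000], [-16.0000, 1.0000]] (det J = 686.0000).
Solving J·Δ = −F gives Δ = (-0.7872, -0.5948).
Then the next iterate is (x, y)₁ = (1.2128, 1.4052).

(1.2128, 1.4052)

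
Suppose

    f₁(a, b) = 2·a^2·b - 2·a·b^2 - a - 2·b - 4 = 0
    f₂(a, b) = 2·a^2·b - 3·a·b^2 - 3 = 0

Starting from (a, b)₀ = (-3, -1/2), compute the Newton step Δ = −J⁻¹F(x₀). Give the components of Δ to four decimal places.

At (-3, -1/2): F = (-7.5000, -9.7500).
Jacobian J = [[4·a·b - 2·b^2 - 1, 2·a^2 - 4·a·b - 2], [4·a·b - 3·b^2, 2·a^2 - 6·a·b]].
At the point, J = [[4.5000, 10.0000], [5.2500, 9.0000]] (det J = -12.0000).
Solving J·Δ = −F gives Δ = (2.5000, -0.3750).

(2.5000, -0.3750)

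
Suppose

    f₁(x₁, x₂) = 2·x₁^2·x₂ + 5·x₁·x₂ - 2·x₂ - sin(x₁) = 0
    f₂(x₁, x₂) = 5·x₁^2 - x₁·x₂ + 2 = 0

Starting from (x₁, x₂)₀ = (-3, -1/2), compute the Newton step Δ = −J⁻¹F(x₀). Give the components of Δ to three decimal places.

At (-3, -1/2): F = (-0.35888, 45.500).
Jacobian J = [[4·x₁·x₂ + 5·x₂ - cos(x₁), 2·x₁^2 + 5·x₁ - 2], [10·x₁ - x₂, -x₁]].
At the point, J = [[4.48999, 1.000], [-29.500, 3.000]] (det J = 42.96998).
Solving J·Δ = −F gives Δ = (1.084, -4.508).

(1.084, -4.508)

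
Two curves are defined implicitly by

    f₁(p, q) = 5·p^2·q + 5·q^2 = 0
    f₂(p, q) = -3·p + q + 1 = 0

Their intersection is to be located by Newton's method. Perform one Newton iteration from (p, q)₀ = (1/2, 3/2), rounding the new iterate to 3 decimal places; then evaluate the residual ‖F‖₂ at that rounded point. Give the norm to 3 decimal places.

3.255

At (1/2, 3/2): F = (13.125, 1.000).
Jacobian J = [[10·p·q, 5·p^2 + 10·q], [-3, 1]].
At the point, J = [[7.500, 16.250], [-3.000, 1.000]] (det J = 56.250).
Solving J·Δ = −F gives Δ = (0.056, -0.833).
Then the next iterate is (p, q)₁ = (0.556, 0.667).
Re-evaluating at (0.556, 0.667): F = (3.25541, -0.001), so ‖F‖₂ = 3.255.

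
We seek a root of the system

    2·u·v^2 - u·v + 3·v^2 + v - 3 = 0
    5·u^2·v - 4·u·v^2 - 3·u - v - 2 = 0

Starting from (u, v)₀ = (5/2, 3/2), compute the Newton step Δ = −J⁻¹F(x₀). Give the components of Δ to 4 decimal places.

(-0.5196, -0.4974)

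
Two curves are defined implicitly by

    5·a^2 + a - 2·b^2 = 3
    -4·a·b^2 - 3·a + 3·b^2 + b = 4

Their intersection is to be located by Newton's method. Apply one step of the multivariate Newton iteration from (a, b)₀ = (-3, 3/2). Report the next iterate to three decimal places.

(-1.700, 0.964)

At (-3, 3/2): F = (34.500, 40.250).
Jacobian J = [[10·a + 1, -4·b], [-4·b^2 - 3, -8·a·b + 6·b + 1]].
At the point, J = [[-29.000, -6.000], [-12.000, 46.000]] (det J = -1406.000).
Solving J·Δ = −F gives Δ = (1.300, -0.536).
Then the next iterate is (a, b)₁ = (-1.700, 0.964).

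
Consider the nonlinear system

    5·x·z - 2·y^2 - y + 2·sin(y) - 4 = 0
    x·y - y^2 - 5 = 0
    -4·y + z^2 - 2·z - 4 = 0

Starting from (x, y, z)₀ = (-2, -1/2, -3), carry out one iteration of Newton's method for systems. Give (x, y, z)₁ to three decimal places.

(-3.280, -4.110, 0.430)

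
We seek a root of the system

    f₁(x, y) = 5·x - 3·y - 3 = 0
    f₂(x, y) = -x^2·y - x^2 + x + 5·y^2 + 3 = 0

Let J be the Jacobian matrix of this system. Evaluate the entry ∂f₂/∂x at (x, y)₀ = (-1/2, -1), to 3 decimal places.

1.000

∂f₂/∂x = -2·x·y - 2·x + 1.
At (-1/2, -1) this is 1.000.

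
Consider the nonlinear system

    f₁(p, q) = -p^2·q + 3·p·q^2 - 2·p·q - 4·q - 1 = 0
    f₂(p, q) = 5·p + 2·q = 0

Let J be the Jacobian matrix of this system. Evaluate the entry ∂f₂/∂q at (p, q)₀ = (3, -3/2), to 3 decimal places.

2.000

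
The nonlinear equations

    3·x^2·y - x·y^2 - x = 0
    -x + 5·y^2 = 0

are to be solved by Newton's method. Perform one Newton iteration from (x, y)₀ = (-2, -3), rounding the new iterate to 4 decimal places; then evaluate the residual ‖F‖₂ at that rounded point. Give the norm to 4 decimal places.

12.6199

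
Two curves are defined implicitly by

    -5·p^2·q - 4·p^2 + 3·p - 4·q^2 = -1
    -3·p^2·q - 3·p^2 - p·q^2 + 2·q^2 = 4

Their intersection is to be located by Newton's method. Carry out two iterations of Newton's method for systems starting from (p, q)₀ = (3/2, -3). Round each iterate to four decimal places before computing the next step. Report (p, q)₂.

(1.1598, -1.5368)

At (3/2, -3): F = (-5.7500, 14.0000).
Jacobian J = [[-10·p·q - 8·p + 3, -5·p^2 - 8·q], [-6·p·q - 6·p - q^2, -3·p^2 - 2·p·q + 4·q]].
At the point, J = [[36.0000, 12.7500], [9.0000, -9.7500]] (det J = -465.7500).
Solving J·Δ = −F gives Δ = (-0.2629, 1.1932).
Then the next iterate is (p, q)₁ = (1.2371, -1.8068).
Round to (1.2371, -1.8068) and repeat: F = (-0.642689, 2.194727), J = [[15.455123, 6.802318], [2.724027, -7.348065]].
Δ = (-0.0773, 0.2700), so (p, q)₂ = (1.1598, -1.5368).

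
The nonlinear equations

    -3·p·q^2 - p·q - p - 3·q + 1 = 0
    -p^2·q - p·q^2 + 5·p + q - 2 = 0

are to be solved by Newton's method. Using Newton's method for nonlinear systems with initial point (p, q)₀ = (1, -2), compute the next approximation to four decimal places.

(0.9048, -1.6310)

At (1, -2): F = (-4.0000, -1.0000).
Jacobian J = [[-3·q^2 - q - 1, -6·p·q - p - 3], [-2·p·q - q^2 + 5, -p^2 - 2·p·q + 1]].
At the point, J = [[-11.0000, 8.0000], [5.0000, 4.0000]] (det J = -84.0000).
Solving J·Δ = −F gives Δ = (-0.0952, 0.3690).
Then the next iterate is (p, q)₁ = (0.9048, -1.6310).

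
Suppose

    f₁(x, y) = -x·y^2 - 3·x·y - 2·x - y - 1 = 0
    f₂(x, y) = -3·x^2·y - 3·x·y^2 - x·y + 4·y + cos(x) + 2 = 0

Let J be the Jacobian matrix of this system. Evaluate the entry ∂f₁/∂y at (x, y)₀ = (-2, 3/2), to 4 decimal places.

11.0000

∂f₁/∂y = -2·x·y - 3·x - 1.
At (-2, 3/2) this is 11.0000.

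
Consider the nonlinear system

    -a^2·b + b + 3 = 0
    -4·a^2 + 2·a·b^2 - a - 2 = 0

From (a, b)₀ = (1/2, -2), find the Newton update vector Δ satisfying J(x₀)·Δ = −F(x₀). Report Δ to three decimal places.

At (1/2, -2): F = (1.500, 0.500).
Jacobian J = [[-2·a·b, -a^2 + 1], [-8·a + 2·b^2 - 1, 4·a·b]].
At the point, J = [[2.000, 0.750], [3.000, -4.000]] (det J = -10.250).
Solving J·Δ = −F gives Δ = (-0.622, -0.341).

(-0.622, -0.341)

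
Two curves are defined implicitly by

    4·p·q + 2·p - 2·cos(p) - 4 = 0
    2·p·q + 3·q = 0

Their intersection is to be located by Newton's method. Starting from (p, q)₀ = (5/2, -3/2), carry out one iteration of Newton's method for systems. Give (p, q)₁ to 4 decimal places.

(-0.2481, -1.0305)

At (5/2, -3/2): F = (-12.397713, -12.0000).
Jacobian J = [[4·q + 2·sin(p) + 2, 4·p], [2·q, 2·p + 3]].
At the point, J = [[-2.803056, 10.0000], [-3.0000, 8.0000]] (det J = 7.575554).
Solving J·Δ = −F gives Δ = (-2.7481, 0.4695).
Then the next iterate is (p, q)₁ = (-0.2481, -1.0305).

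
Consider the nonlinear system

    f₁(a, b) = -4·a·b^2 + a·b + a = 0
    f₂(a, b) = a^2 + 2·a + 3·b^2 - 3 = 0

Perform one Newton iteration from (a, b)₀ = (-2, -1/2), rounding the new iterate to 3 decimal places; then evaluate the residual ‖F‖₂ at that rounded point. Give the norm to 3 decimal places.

2.131

At (-2, -1/2): F = (1.000, -2.250).
Jacobian J = [[-4·b^2 + b + 1, -8·a·b + a], [2·a + 2, 6·b]].
At the point, J = [[-0.500, -10.000], [-2.000, -3.000]] (det J = -18.500).
Solving J·Δ = −F gives Δ = (-1.378, 0.169).
Then the next iterate is (a, b)₁ = (-3.378, -0.331).
Re-evaluating at (-3.378, -0.331): F = (-0.77949, 1.98357), so ‖F‖₂ = 2.131.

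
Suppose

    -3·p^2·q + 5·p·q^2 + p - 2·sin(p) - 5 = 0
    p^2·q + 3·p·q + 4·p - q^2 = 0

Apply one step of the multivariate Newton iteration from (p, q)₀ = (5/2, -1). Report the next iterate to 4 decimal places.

(1.2505, -1.0158)

At (5/2, -1): F = (27.553056, -4.7500).
Jacobian J = [[-6·p·q + 5·q^2 - 2·cos(p) + 1, -3·p^2 + 10·p·q], [2·p·q + 3·q + 4, p^2 + 3·p - 2·q]].
At the point, J = [[22.602287, -43.7500], [-4.0000, 15.7500]] (det J = 180.986024).
Solving J·Δ = −F gives Δ = (-1.2495, -0.0158).
Then the next iterate is (p, q)₁ = (1.2505, -1.0158).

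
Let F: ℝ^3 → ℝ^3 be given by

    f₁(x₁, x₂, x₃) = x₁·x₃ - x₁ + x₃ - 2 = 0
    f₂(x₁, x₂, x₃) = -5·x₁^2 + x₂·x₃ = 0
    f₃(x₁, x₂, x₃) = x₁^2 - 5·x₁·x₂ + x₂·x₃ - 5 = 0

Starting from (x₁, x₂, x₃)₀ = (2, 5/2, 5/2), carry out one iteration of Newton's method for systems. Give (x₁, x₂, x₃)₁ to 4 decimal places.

(1.0113, 0.7630, 1.8277)

At (2, 5/2, 5/2): F = (3.5000, -13.7500, -19.7500).
Jacobian J = [[x₃ - 1, 0, x₁ + 1], [-10·x₁, x₃, x₂], [2·x₁ - 5·x₂, -5·x₁ + x₃, x₂]].
At the point, J = [[1.5000, 0.0000, 3.0000], [-20.0000, 2.5000, 2.5000], [-8.5000, -7.5000, 2.5000]] (det J = 551.2500).
Solving J·Δ = −F gives Δ = (-0.9887, -1.7370, -0.6723).
Then the next iterate is (x₁, x₂, x₃)₁ = (1.0113, 0.7630, 1.8277).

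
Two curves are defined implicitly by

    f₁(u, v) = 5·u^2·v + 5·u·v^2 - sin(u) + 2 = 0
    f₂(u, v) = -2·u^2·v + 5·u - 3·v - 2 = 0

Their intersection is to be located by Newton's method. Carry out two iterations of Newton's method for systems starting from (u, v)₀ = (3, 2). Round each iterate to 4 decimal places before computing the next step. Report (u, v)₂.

(0.5455, 0.2911)

At (3, 2): F = (151.858880, -29.0000).
Jacobian J = [[10·u·v + 5·v^2 - cos(u), 5·u^2 + 10·u·v], [-4·u·v + 5, -2·u^2 - 3]].
At the point, J = [[80.989992, 105.0000], [-19.0000, -21.0000]] (det J = 294.210158).
Solving J·Δ = −F gives Δ = (0.4896, -1.8239).
Then the next iterate is (u, v)₁ = (3.4896, 0.1761).
Round to (3.4896, 0.1761) and repeat: F = (13.604229, 10.630852), J = [[7.240296, 67.031726], [2.541926, -27.354616]].
Δ = (-2.9441, 0.1150), so (u, v)₂ = (0.5455, 0.2911).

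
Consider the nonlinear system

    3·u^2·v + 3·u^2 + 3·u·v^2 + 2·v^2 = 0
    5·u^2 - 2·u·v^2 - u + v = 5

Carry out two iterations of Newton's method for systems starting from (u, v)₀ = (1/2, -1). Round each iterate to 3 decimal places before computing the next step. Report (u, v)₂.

At (1/2, -1): F = (3.500, -6.250).
Jacobian J = [[6·u·v + 6·u + 3·v^2, 3·u^2 + 6·u·v + 4·v], [10·u - 2·v^2 - 1, -4·u·v + 1]].
At the point, J = [[3.000, -6.250], [2.000, 3.000]] (det J = 21.500).
Solving J·Δ = −F gives Δ = (1.328, 1.198).
Then the next iterate is (u, v)₁ = (1.828, 0.198).
Round to (1.828, 0.198) and repeat: F = (12.30306, 9.93459), J = [[13.25728, 12.98842], [17.20159, -0.44778]].
Δ = (-0.587, -0.348), so (u, v)₂ = (1.241, -0.150).

(1.241, -0.150)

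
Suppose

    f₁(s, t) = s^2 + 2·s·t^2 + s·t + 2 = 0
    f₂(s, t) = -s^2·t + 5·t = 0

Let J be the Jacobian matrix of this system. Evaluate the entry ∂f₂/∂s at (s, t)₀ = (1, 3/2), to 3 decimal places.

∂f₂/∂s = -2·s·t.
At (1, 3/2) this is -3.000.

-3.000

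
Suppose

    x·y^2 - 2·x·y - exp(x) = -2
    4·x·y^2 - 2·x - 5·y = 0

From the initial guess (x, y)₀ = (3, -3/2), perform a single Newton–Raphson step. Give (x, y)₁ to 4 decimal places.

At (3, -3/2): F = (-2.335537, 28.5000).
Jacobian J = [[y^2 - 2·y - exp(x), 2·x·y - 2·x], [4·y^2 - 2, 8·x·y - 5]].
At the point, J = [[-14.835537, -15.0000], [7.0000, -41.0000]] (det J = 713.257014).
Solving J·Δ = −F gives Δ = (-0.7336, 0.5699).
Then the next iterate is (x, y)₁ = (2.2664, -0.9301).

(2.2664, -0.9301)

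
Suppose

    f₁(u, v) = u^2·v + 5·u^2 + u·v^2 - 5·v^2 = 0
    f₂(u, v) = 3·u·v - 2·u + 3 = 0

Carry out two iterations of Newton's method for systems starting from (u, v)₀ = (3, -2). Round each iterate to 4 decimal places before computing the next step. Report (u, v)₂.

(0.8475, -0.7383)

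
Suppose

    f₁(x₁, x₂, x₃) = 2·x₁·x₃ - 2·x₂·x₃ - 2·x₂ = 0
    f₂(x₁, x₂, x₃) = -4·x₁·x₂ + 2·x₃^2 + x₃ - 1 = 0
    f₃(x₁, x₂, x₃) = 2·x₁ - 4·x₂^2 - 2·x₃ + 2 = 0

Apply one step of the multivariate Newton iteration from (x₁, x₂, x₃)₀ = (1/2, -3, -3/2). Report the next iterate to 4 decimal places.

(0.1845, -1.6969, -1.1785)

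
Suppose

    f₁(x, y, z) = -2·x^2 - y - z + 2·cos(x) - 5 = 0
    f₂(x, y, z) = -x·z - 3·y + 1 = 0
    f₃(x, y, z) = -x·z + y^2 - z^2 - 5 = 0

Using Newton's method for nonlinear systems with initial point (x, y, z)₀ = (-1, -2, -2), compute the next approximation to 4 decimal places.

At (-1, -2, -2): F = (-1.919395, 5.0000, -7.0000).
Jacobian J = [[-4·x - 2·sin(x), -1, -1], [-z, -3, -x], [-z, 2·y, -x - 2·z]].
At the point, J = [[5.682942, -1.0000, -1.0000], [2.0000, -3.0000, 1.0000], [2.0000, -4.0000, 5.0000]] (det J = -52.512362).
Solving J·Δ = −F gives Δ = (1.7922, 4.2125, 4.0531).
Then the next iterate is (x, y, z)₁ = (0.7922, 2.2125, 2.0531).

(0.7922, 2.2125, 2.0531)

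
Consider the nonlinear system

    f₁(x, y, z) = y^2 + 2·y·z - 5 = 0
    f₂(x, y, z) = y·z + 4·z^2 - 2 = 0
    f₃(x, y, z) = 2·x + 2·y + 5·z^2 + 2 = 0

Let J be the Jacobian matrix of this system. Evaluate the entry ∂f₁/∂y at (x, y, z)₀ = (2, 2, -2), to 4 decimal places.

0.0000

∂f₁/∂y = 2·y + 2·z.
At (2, 2, -2) this is 0.0000.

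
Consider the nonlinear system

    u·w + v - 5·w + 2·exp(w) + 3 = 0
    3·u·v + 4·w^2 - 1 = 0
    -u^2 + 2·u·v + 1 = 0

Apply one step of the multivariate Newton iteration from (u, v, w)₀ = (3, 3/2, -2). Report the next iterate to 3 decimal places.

(5.299, 2.483, 0.981)

At (3, 3/2, -2): F = (8.77067, 28.500, 1.000).
Jacobian J = [[w, 1, u + 2·exp(w) - 5], [3·v, 3·u, 8·w], [-2·u + 2·v, 2·u, 0]].
At the point, J = [[-2.000, 1.000, -1.72933], [4.500, 9.000, -16.000], [-3.000, 6.000, 0.000]] (det J = -237.38379).
Solving J·Δ = −F gives Δ = (2.299, 0.983, 2.981).
Then the next iterate is (u, v, w)₁ = (5.299, 2.483, 0.981).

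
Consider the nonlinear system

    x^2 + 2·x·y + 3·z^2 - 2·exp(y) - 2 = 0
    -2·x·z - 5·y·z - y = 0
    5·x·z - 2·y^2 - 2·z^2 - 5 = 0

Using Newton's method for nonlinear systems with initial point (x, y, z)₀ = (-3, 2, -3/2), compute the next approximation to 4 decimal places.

(-1.8361, 1.0901, -1.1056)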